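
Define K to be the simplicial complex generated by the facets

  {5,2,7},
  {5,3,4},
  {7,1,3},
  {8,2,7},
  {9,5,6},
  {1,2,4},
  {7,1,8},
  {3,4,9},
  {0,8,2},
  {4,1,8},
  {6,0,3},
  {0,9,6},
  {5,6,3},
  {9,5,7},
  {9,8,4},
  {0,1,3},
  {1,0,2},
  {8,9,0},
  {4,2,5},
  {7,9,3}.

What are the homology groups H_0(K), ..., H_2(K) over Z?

H_0 = Z,  H_1 = Z ⊕ Z/2Z,  H_2 = 0.

Fix the vertex order 0 < 1 < 2 < 3 < 4 < 5 < 6 < 7 < 8 < 9 and write every simplex with vertices in increasing order. Then dim K = 2 and the simplices of K are:

  0-simplices (10): [0], [1], [2], [3], [4], [5], [6], [7], [8], [9]
  1-simplices (30): (30 of them)
  2-simplices (20): (20 of them)

giving chain groups C_0 ≅ Z^10, C_1 ≅ Z^30, C_2 ≅ Z^20.

∂_1: C_1 → C_0 maps an edge to its endpoints' difference, ∂[p,q] = q − p. For instance
  ∂[8,9] = [9] − [8].
This gives a 10×30 integer matrix of rank 9; reducing to Smith normal form yields diagonal entries (1,1,1,1,1,1,1,1,1).

∂_2: C_2 → C_1 maps a triangle to the signed sum of its edges. For instance
  ∂[0,8,9] = [8,9] − [0,9] + [0,8],
  ∂[4,8,9] = [8,9] − [4,9] + [4,8].
As a 30×20 matrix over Z this has rank 20, with invariant factors (1,1,1,1,1,1,1,1,1,1,1,1,1,1,1,1,1,1,1,2).

Computing H_k = (kernel of ∂_k) / (image of ∂_{k+1}):

  H_0: rank C_0 − rank ∂_1 = 10 − 9 = 1, and the invariant factors of ∂_1 are all 1, so H_0 ≅ Z.
  H_1: rank ker ∂_1 − rank ∂_2 = (30 − 9) − 20 = 1, and ∂_2 has invariant factor 2 > 1, so H_1 ≅ Z ⊕ Z/2Z.
  H_2: rank ker ∂_2 − rank ∂_3 = (20 − 20) − 0 = 0, and there is no ∂_3, so H_2 ≅ 0.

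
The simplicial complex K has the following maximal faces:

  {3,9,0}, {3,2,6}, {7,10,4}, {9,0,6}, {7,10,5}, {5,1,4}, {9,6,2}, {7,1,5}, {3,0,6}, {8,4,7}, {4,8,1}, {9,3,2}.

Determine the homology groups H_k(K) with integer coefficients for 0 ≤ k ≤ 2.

H_0 ≅ Z^2,  H_1 ≅ Z,  H_2 ≅ Z.

We work with the vertex ordering 0 < 1 < 2 < 3 < 4 < 5 < 6 < 7 < 8 < 9 < 10. The simplices of K, each written with vertices in increasing order, are:

  0-simplices (11): [0], [1], [2], [3], [4], [5], [6], [7], [8], [9], [10]
  1-simplices (21): [0,3], [0,6], [0,9], [1,4], [1,5], [1,7], [1,8], [2,3], [2,6], [2,9], [3,6], [3,9], [4,5], [4,7], [4,8], [4,10], [5,7], [5,10], [6,9], [7,8], [7,10]
  2-simplices (12): [0,3,6], [0,3,9], [0,6,9], [1,4,5], [1,4,8], [1,5,7], [2,3,6], [2,3,9], [2,6,9], [4,7,8], [4,7,10], [5,7,10]

so the chain groups are C_0 ≅ Z^11, C_1 ≅ Z^21, C_2 ≅ Z^12.

The boundary map ∂_1: C_1 → C_0 is given by ∂[p,q] = [q] − [p].
As a 11×21 matrix over Z this has rank 9, with invariant factors (1,1,1,1,1,1,1,1,1).

Boundary ∂_2: C_2 → C_1 sends each 2-simplex [p,q,r] to [q,r] − [p,r] + [p,q]. For instance
  ∂[2,6,9] = [6,9] − [2,9] + [2,6],
  ∂[4,7,10] = [7,10] − [4,10] + [4,7].
As a 21×12 matrix over Z this has rank 11, with invariant factors (1,1,1,1,1,1,1,1,1,1,1).

Computing H_k = (kernel of ∂_k) / (image of ∂_{k+1}):

  H_0: rank C_0 − rank ∂_1 = 11 − 9 = 2, and the invariant factors of ∂_1 are all 1, so H_0 ≅ Z^2.
  H_1: rank ker ∂_1 − rank ∂_2 = (21 − 9) − 11 = 1, and the invariant factors of ∂_2 are all 1, so H_1 ≅ Z.
  H_2: rank ker ∂_2 − rank ∂_3 = (12 − 11) − 0 = 1, and there is no ∂_3, so H_2 ≅ Z.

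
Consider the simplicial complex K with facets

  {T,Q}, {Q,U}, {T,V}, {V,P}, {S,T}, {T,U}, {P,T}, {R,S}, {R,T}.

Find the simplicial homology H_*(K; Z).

Take the total order P < Q < R < S < T < U < V on the vertex set. Then K (dimension 1) consists of the simplices:

  0-simplices (7): P, Q, R, S, T, U, V
  1-simplices (9): PT, PV, QT, QU, RS, RT, ST, TU, TV

giving chain groups C_0 ≅ Z^7, C_1 ≅ Z^9.

Boundary ∂_1: C_1 → C_0 sends each edge [p,q] (with p < q) to q − p. For instance
  ∂TV = V − T.
The 7×9 boundary matrix has rank 6 and Smith normal form diag(1,1,1,1,1,1).

Computing H_k = (kernel of ∂_k) / (image of ∂_{k+1}):

  H_0: rank C_0 − rank ∂_1 = 7 − 6 = 1, and the invariant factors of ∂_1 are all 1, so H_0 ≅ Z.
  H_1: rank ker ∂_1 − rank ∂_2 = (9 − 6) − 0 = 3, and there is no ∂_2, so H_1 ≅ Z^3.

As a check, the Euler characteristic is 7 − 9 = -2, which agrees with 1 − 3 = -2.

H_0 = Z,  H_1 = Z^3.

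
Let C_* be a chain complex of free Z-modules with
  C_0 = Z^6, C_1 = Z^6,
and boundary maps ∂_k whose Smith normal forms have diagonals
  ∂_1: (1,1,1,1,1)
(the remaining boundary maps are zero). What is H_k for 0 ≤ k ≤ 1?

H_0: b_0 = 6 − 0 − 5 = 1; torsion from ∂_1 factors > 1: none. So H_0 ≅ Z.
H_1: b_1 = 6 − 5 − 0 = 1; torsion from ∂_2 factors > 1: none. So H_1 ≅ Z.

H_0 ≅ Z,  H_1 ≅ Z.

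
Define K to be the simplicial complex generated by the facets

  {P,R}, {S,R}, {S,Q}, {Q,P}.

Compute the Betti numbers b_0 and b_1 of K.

K has 4 vertices, 4 edges.
rank ∂_0 = 0, rank ∂_1 = 3 ⇒ b_0 = 4 − 0 − 3 = 1; all invariant factors of ∂_1 are 1 so no torsion. So H_0 ≅ Z.
rank ∂_1 = 3, rank ∂_2 = 0 ⇒ b_1 = 4 − 3 − 0 = 1. So H_1 ≅ Z.

b_0 = 1, b_1 = 1.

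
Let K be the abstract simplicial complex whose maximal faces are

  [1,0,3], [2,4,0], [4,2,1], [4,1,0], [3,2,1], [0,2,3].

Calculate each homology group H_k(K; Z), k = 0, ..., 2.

H_0 = Z,  H_1 = 0,  H_2 = Z.

Fix the vertex order 0 < 1 < 2 < 3 < 4 and write every simplex with vertices in increasing order. Then dim K = 2 and the simplices of K are:

  0-simplices (5): [0], [1], [2], [3], [4]
  1-simplices (9): [0,1], [0,2], [0,3], [0,4], [1,2], [1,3], [1,4], [2,3], [2,4]
  2-simplices (6): [0,1,3], [0,1,4], [0,2,3], [0,2,4], [1,2,3], [1,2,4]

so the chain groups are C_0 ≅ Z^5, C_1 ≅ Z^9, C_2 ≅ Z^6.

Boundary ∂_1: C_1 → C_0 sends each edge [p,q] (with p < q) to q − p.
The resulting 5×9 matrix has rank 4, and its Smith normal form has invariant factors (1,1,1,1).

∂_2: C_2 → C_1 maps a triangle to the signed sum of its edges. For instance
  ∂[1,2,4] = [2,4] − [1,4] + [1,2],
  ∂[1,2,3] = [2,3] − [1,3] + [1,2].
As a 9×6 matrix over Z this has rank 5, with invariant factors (1,1,1,1,1).

Reading off H_k = ker ∂_k / im ∂_{k+1}:

  H_0: rank C_0 − rank ∂_1 = 5 − 4 = 1, and the invariant factors of ∂_1 are all 1, so H_0 = Z.
  H_1: rank ker ∂_1 − rank ∂_2 = (9 − 4) − 5 = 0, and the invariant factors of ∂_2 are all 1, so H_1 = 0.
  H_2: rank ker ∂_2 − rank ∂_3 = (6 − 5) − 0 = 1, and there is no ∂_3, so H_2 = Z.

As a check, the Euler characteristic is 5 − 9 + 6 = 2, which agrees with 1 − 0 + 1 = 2.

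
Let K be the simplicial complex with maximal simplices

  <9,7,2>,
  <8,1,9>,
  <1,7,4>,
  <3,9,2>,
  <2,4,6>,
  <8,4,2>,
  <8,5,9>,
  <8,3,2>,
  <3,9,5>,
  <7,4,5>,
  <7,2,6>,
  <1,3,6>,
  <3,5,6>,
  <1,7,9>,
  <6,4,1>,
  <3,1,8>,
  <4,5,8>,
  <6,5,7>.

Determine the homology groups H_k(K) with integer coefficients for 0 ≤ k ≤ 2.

Fix the vertex order 1 < 2 < 3 < 4 < 5 < 6 < 7 < 8 < 9 and write every simplex with vertices in increasing order. Then dim K = 2 and the simplices of K are:

  0-simplices (9): [1], [2], [3], [4], [5], [6], [7], [8], [9]
  1-simplices (27): (27 of them)
  2-simplices (18): [1,3,6], [1,3,8], [1,4,6], [1,4,7], [1,7,9], [1,8,9], [2,3,8], [2,3,9], [2,4,6], [2,4,8], [2,6,7], [2,7,9], [3,5,6], [3,5,9], [4,5,7], [4,5,8], [5,6,7], [5,8,9]

giving chain groups C_0 ≅ Z^9, C_1 ≅ Z^27, C_2 ≅ Z^18.

The boundary map ∂_1: C_1 → C_0 sends each edge [p,q] (with p < q) to q − p. For instance
  ∂[3,9] = [9] − [3].
The resulting 9×27 matrix has rank 8, and its Smith normal form has invariant factors (1,1,1,1,1,1,1,1).

Boundary ∂_2: C_2 → C_1 sends each 2-simplex [p,q,r] to [q,r] − [p,r] + [p,q]. For instance
  ∂[1,7,9] = [7,9] − [1,9] + [1,7],
  ∂[2,3,8] = [3,8] − [2,8] + [2,3].
The 27×18 boundary matrix has rank 18 and Smith normal form diag(1,1,1,1,1,1,1,1,1,1,1,1,1,1,1,1,1,2).

Now H_k = ker ∂_k / im ∂_{k+1}, so:

  H_0: rank C_0 − rank ∂_1 = 9 − 8 = 1, and the invariant factors of ∂_1 are all 1, so H_0 = Z.
  H_1: rank ker ∂_1 − rank ∂_2 = (27 − 8) − 18 = 1, and ∂_2 has invariant factor 2 > 1, so H_1 = Z ⊕ Z/2Z.
  H_2: rank ker ∂_2 − rank ∂_3 = (18 − 18) − 0 = 0, and there is no ∂_3, so H_2 = 0.

(K is a triangulation of the Klein bottle.)

H_0 ≅ Z,  H_1 ≅ Z ⊕ Z/2Z,  H_2 = 0.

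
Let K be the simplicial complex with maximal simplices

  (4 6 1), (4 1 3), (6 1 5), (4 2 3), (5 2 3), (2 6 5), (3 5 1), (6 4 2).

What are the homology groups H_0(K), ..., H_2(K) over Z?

We work with the vertex ordering 1 < 2 < 3 < 4 < 5 < 6. The simplices of K, each written with vertices in increasing order, are:

  0-simplices (6): [1], [2], [3], [4], [5], [6]
  1-simplices (12): [1,3], [1,4], [1,5], [1,6], [2,3], [2,4], [2,5], [2,6], [3,4], [3,5], [4,6], [5,6]
  2-simplices (8): [1,3,4], [1,3,5], [1,4,6], [1,5,6], [2,3,4], [2,3,5], [2,4,6], [2,5,6]

so the chain groups are C_0 ≅ Z^6, C_1 ≅ Z^12, C_2 ≅ Z^8.

Boundary ∂_1: C_1 → C_0 is given by ∂[p,q] = [q] − [p].
This gives a 6×12 integer matrix of rank 5; reducing to Smith normal form yields diagonal entries (1,1,1,1,1).

Boundary ∂_2: C_2 → C_1 maps a triangle to the signed sum of its edges. For instance
  ∂[1,3,4] = [3,4] − [1,4] + [1,3],
  ∂[1,5,6] = [5,6] − [1,6] + [1,5].
The 12×8 boundary matrix has rank 7 and Smith normal form diag(1,1,1,1,1,1,1).

Reading off H_k = ker ∂_k / im ∂_{k+1}:

  H_0: rank C_0 − rank ∂_1 = 6 − 5 = 1, and the invariant factors of ∂_1 are all 1, so H_0 ≅ Z.
  H_1: rank ker ∂_1 − rank ∂_2 = (12 − 5) − 7 = 0, and the invariant factors of ∂_2 are all 1, so H_1 ≅ 0.
  H_2: rank ker ∂_2 − rank ∂_3 = (8 − 7) − 0 = 1, and there is no ∂_3, so H_2 ≅ Z.

As a check, the Euler characteristic is 6 − 12 + 8 = 2, which agrees with 1 − 0 + 1 = 2.

H_0 ≅ Z,  H_1 = 0,  H_2 ≅ Z.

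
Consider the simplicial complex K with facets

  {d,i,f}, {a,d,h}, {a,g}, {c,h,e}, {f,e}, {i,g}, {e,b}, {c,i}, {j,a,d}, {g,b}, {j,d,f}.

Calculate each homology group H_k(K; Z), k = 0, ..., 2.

H_0 ≅ Z,  H_1 ≅ Z^4,  H_2 = 0.

Order the vertices as a < b < c < d < e < f < g < h < i < j. Listing each simplex with vertices in this order, K has dimension 2 with simplices:

  0-simplices (10): a, b, c, d, e, f, g, h, i, j
  1-simplices (18): ad, ag, ah, aj, be, bg, ce, ch, ci, df, dh, di, dj, ef, eh, fi, fj, gi
  2-simplices (5): adh, adj, ceh, dfi, dfj

so the chain groups are C_0 ≅ Z^10, C_1 ≅ Z^18, C_2 ≅ Z^5.

Boundary ∂_1: C_1 → C_0 sends each edge [p,q] (with p < q) to q − p. For instance
  ∂eh = h − e.
As a 10×18 matrix over Z this has rank 9, with invariant factors (1,1,1,1,1,1,1,1,1).

Boundary ∂_2: C_2 → C_1 sends each 2-simplex [p,q,r] to [q,r] − [p,r] + [p,q]. For instance
  ∂dfi = fi − di + df,
  ∂adh = dh − ah + ad.
The resulting 18×5 matrix has rank 5, and its Smith normal form has invariant factors (1,1,1,1,1).

Reading off H_k = ker ∂_k / im ∂_{k+1}:

  H_0: rank C_0 − rank ∂_1 = 10 − 9 = 1, and the invariant factors of ∂_1 are all 1, so H_0 = Z.
  H_1: rank ker ∂_1 − rank ∂_2 = (18 − 9) − 5 = 4, and the invariant factors of ∂_2 are all 1, so H_1 = Z^4.
  H_2: rank ker ∂_2 − rank ∂_3 = (5 − 5) − 0 = 0, and there is no ∂_3, so H_2 = 0.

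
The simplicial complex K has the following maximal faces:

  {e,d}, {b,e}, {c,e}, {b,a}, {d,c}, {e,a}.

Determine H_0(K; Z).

Order the vertices as a < b < c < d < e. Listing each simplex with vertices in this order, K has dimension 1 with simplices:

  0-simplices (5): a, b, c, d, e
  1-simplices (6): ab, ae, be, cd, ce, de

giving chain groups C_0 ≅ Z^5, C_1 ≅ Z^6.

The boundary map ∂_1: C_1 → C_0 maps an edge to its endpoints' difference, ∂[p,q] = q − p.
The resulting 5×6 matrix has rank 4, and its Smith normal form has invariant factors (1,1,1,1).

From H_k ≅ ker(∂_k) / im(∂_{k+1}) we obtain:

  H_0: rank C_0 − rank ∂_1 = 5 − 4 = 1, and the invariant factors of ∂_1 are all 1, so H_0 ≅ Z.

H_0 = Z.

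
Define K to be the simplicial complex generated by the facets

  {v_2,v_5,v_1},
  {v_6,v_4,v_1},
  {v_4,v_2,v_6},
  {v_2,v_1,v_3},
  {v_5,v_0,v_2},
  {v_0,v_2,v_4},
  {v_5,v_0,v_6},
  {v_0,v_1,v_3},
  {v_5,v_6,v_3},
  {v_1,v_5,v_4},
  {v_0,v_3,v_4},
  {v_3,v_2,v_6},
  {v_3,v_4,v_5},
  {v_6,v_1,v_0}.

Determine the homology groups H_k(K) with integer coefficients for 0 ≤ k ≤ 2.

K has 7 vertices, 21 edges, 14 triangles.
rank ∂_0 = 0, rank ∂_1 = 6 ⇒ b_0 = 7 − 0 − 6 = 1; all invariant factors of ∂_1 are 1 so no torsion. So H_0 ≅ Z.
rank ∂_1 = 6, rank ∂_2 = 13 ⇒ b_1 = 21 − 6 − 13 = 2; all invariant factors of ∂_2 are 1 so no torsion. So H_1 ≅ Z^2.
rank ∂_2 = 13, rank ∂_3 = 0 ⇒ b_2 = 14 − 13 − 0 = 1. So H_2 ≅ Z.

H_0 ≅ Z,  H_1 ≅ Z^2,  H_2 ≅ Z.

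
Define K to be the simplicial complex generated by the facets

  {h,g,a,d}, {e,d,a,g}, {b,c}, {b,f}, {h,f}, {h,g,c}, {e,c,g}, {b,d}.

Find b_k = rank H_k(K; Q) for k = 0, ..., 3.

Take the total order a < b < c < d < e < f < g < h on the vertex set. Then K (dimension 3) consists of the simplices:

  0-simplices (8): a, b, c, d, e, f, g, h
  1-simplices (16): ad, ae, ag, ah, bc, bd, bf, ce, cg, ch, de, dg, dh, eg, fh, gh
  2-simplices (9): ade, adg, adh, aeg, agh, ceg, cgh, deg, dgh
  3-simplices (2): adeg, adgh

so the chain groups are C_0 ≅ Z^8, C_1 ≅ Z^16, C_2 ≅ Z^9, C_3 ≅ Z^2.

∂_1: C_1 → C_0 maps an edge to its endpoints' difference, ∂[p,q] = q − p.
As a 8×16 matrix over Z this has rank 7, with invariant factors (1,1,1,1,1,1,1).

The boundary map ∂_2: C_2 → C_1 maps a triangle to the signed sum of its edges. For instance
  ∂aeg = eg − ag + ae,
  ∂adg = dg − ag + ad.
This gives a 16×9 integer matrix of rank 7; reducing to Smith normal form yields diagonal entries (1,1,1,1,1,1,1).

The boundary map ∂_3: C_3 → C_2 sends each 3-simplex σ to the alternating sum Σ_i (−1)^i (σ with its i-th vertex removed). For instance
  ∂adgh = dgh − agh + adh − adg,
  ∂adeg = deg − aeg + adg − ade.
As a 9×2 matrix over Z this has rank 2, with invariant factors (1,1).

From H_k ≅ ker(∂_k) / im(∂_{k+1}) we obtain:

  H_0: rank C_0 − rank ∂_1 = 8 − 7 = 1, and the invariant factors of ∂_1 are all 1, so H_0 = Z.
  H_1: rank ker ∂_1 − rank ∂_2 = (16 − 7) − 7 = 2, and the invariant factors of ∂_2 are all 1, so H_1 = Z^2.
  H_2: rank ker ∂_2 − rank ∂_3 = (9 − 7) − 2 = 0, and the invariant factors of ∂_3 are all 1, so H_2 = 0.
  H_3: rank ker ∂_3 − rank ∂_4 = (2 − 2) − 0 = 0, and there is no ∂_4, so H_3 = 0.

Hence the Betti numbers are b_0 = 1, b_1 = 2, b_2 = 0, b_3 = 0.

b_0 = 1, b_1 = 2, b_2 = 0, b_3 = 0.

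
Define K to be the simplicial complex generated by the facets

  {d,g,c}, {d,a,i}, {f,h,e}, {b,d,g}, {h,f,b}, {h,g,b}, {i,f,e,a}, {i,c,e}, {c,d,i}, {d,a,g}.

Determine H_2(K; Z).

H_2 ≅ 0.

Take the total order a < b < c < d < e < f < g < h < i on the vertex set. Then K (dimension 3) consists of the simplices:

  0-simplices (9): a, b, c, d, e, f, g, h, i
  1-simplices (21): ad, ae, af, ag, ai, bd, bf, bg, bh, cd, ce, cg, ci, dg, di, ef, eh, ei, fh, fi, gh
  2-simplices (13): adg, adi, aef, aei, afi, bdg, bfh, bgh, cdg, cdi, cei, efh, efi
  3-simplices (1): aefi

giving chain groups C_0 ≅ Z^9, C_1 ≅ Z^21, C_2 ≅ Z^13, C_3 ≅ Z^1.

∂_1: C_1 → C_0 is given by ∂[p,q] = [q] − [p].
The 9×21 boundary matrix has rank 8 and Smith normal form diag(1,1,1,1,1,1,1,1).

The boundary map ∂_2: C_2 → C_1 acts by ∂[p,q,r] = [q,r] − [p,r] + [p,q]. For instance
  ∂bgh = gh − bh + bg,
  ∂aei = ei − ai + ae.
As a 21×13 matrix over Z this has rank 12, with invariant factors (1,1,1,1,1,1,1,1,1,1,1,1).

The boundary map ∂_3: C_3 → C_2 sends each 3-simplex σ to the alternating sum Σ_i (−1)^i (σ with its i-th vertex removed). For instance
  ∂aefi = efi − afi + aei − aef.
The resulting 13×1 matrix has rank 1, and its Smith normal form has invariant factors (1).

Reading off H_k = ker ∂_k / im ∂_{k+1}:

  H_2: rank ker ∂_2 − rank ∂_3 = (13 − 12) − 1 = 0, and the invariant factors of ∂_3 are all 1, so H_2 = 0.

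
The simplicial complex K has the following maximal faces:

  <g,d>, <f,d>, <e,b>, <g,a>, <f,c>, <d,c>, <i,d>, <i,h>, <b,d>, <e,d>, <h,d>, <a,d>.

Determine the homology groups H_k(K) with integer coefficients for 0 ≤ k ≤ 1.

H_0 = Z,  H_1 = Z^4.

Fix the vertex order a < b < c < d < e < f < g < h < i and write every simplex with vertices in increasing order. Then dim K = 1 and the simplices of K are:

  0-simplices (9): a, b, c, d, e, f, g, h, i
  1-simplices (12): ad, ag, bd, be, cd, cf, de, df, dg, dh, di, hi

giving chain groups C_0 ≅ Z^9, C_1 ≅ Z^12.

Boundary ∂_1: C_1 → C_0 sends each edge [p,q] (with p < q) to q − p. For instance
  ∂df = f − d.
The resulting 9×12 matrix has rank 8, and its Smith normal form has invariant factors (1,1,1,1,1,1,1,1).

Reading off H_k = ker ∂_k / im ∂_{k+1}:

  H_0: rank C_0 − rank ∂_1 = 9 − 8 = 1, and the invariant factors of ∂_1 are all 1, so H_0 ≅ Z.
  H_1: rank ker ∂_1 − rank ∂_2 = (12 − 8) − 0 = 4, and there is no ∂_2, so H_1 ≅ Z^4.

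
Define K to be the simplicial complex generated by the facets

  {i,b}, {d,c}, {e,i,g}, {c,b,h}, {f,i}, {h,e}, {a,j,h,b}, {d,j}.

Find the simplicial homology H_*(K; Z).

H_0 = Z,  H_1 = Z^2,  H_2 = 0,  H_3 = 0.

Take the total order a < b < c < d < e < f < g < h < i < j on the vertex set. Then K (dimension 3) consists of the simplices:

  0-simplices (10): a, b, c, d, e, f, g, h, i, j
  1-simplices (16): ab, ah, aj, bc, bh, bi, bj, cd, ch, dj, eg, eh, ei, fi, gi, hj
  2-simplices (6): abh, abj, ahj, bch, bhj, egi
  3-simplices (1): abhj

giving chain groups C_0 ≅ Z^10, C_1 ≅ Z^16, C_2 ≅ Z^6, C_3 ≅ Z^1.

∂_1: C_1 → C_0 is given by ∂[p,q] = [q] − [p]. For instance
  ∂ah = h − a.
This gives a 10×16 integer matrix of rank 9; reducing to Smith normal form yields diagonal entries (1,1,1,1,1,1,1,1,1).

Boundary ∂_2: C_2 → C_1 sends each 2-simplex [p,q,r] to [q,r] − [p,r] + [p,q]. For instance
  ∂abh = bh − ah + ab,
  ∂abj = bj − aj + ab.
As a 16×6 matrix over Z this has rank 5, with invariant factors (1,1,1,1,1).

The boundary map ∂_3: C_3 → C_2 sends each 3-simplex σ to the alternating sum Σ_i (−1)^i (σ with its i-th vertex removed). For instance
  ∂abhj = bhj − ahj + abj − abh.
As a 6×1 matrix over Z this has rank 1, with invariant factors (1).

Computing H_k = (kernel of ∂_k) / (image of ∂_{k+1}):

  H_0: rank C_0 − rank ∂_1 = 10 − 9 = 1, and the invariant factors of ∂_1 are all 1, so H_0 = Z.
  H_1: rank ker ∂_1 − rank ∂_2 = (16 − 9) − 5 = 2, and the invariant factors of ∂_2 are all 1, so H_1 = Z^2.
  H_2: rank ker ∂_2 − rank ∂_3 = (6 − 5) − 1 = 0, and the invariant factors of ∂_3 are all 1, so H_2 = 0.
  H_3: rank ker ∂_3 − rank ∂_4 = (1 − 1) − 0 = 0, and there is no ∂_4, so H_3 = 0.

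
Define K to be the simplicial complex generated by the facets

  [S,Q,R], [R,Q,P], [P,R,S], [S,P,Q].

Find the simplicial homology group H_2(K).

H_2 ≅ Z.

K has 4 vertices, 6 edges, 4 triangles.
rank ∂_2 = 3, rank ∂_3 = 0 ⇒ b_2 = 4 − 3 − 0 = 1. So H_2 = Z.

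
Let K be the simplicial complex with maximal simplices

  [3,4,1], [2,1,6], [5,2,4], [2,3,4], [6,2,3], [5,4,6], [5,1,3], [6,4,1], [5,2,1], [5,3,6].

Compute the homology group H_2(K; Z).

K has 6 vertices, 15 edges, 10 triangles.
rank ∂_2 = 10, rank ∂_3 = 0 ⇒ b_2 = 10 − 10 − 0 = 0. So H_2 ≅ 0.

H_2 ≅ 0.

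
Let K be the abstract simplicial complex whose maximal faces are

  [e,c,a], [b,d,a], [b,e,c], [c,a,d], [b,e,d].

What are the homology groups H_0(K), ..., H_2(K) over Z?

Take the total order a < b < c < d < e on the vertex set. Then K (dimension 2) consists of the simplices:

  0-simplices (5): a, b, c, d, e
  1-simplices (10): ab, ac, ad, ae, bc, bd, be, cd, ce, de
  2-simplices (5): abd, acd, ace, bce, bde

giving chain groups C_0 ≅ Z^5, C_1 ≅ Z^10, C_2 ≅ Z^5.

∂_1: C_1 → C_0 sends each edge [p,q] (with p < q) to q − p. For instance
  ∂ac = c − a.
As a 5×10 matrix over Z this has rank 4, with invariant factors (1,1,1,1).

The boundary map ∂_2: C_2 → C_1 acts by ∂[p,q,r] = [q,r] − [p,r] + [p,q]. For instance
  ∂ace = ce − ae + ac,
  ∂bce = ce − be + bc.
This gives a 10×5 integer matrix of rank 5; reducing to Smith normal form yields diagonal entries (1,1,1,1,1).

Now H_k = ker ∂_k / im ∂_{k+1}, so:

  H_0: rank C_0 − rank ∂_1 = 5 − 4 = 1, and the invariant factors of ∂_1 are all 1, so H_0 = Z.
  H_1: rank ker ∂_1 − rank ∂_2 = (10 − 4) − 5 = 1, and the invariant factors of ∂_2 are all 1, so H_1 = Z.
  H_2: rank ker ∂_2 − rank ∂_3 = (5 − 5) − 0 = 0, and there is no ∂_3, so H_2 = 0.

(K is a triangulation of the Möbius band.)

H_0 ≅ Z,  H_1 ≅ Z,  H_2 = 0.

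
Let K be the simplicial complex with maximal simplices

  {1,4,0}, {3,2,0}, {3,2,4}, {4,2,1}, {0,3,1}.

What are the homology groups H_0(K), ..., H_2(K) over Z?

Order the vertices as 0 < 1 < 2 < 3 < 4. Listing each simplex with vertices in this order, K has dimension 2 with simplices:

  0-simplices (5): [0], [1], [2], [3], [4]
  1-simplices (10): [0,1], [0,2], [0,3], [0,4], [1,2], [1,3], [1,4], [2,3], [2,4], [3,4]
  2-simplices (5): [0,1,3], [0,1,4], [0,2,3], [1,2,4], [2,3,4]

Hence C_0 ≅ Z^5, C_1 ≅ Z^10, C_2 ≅ Z^5.

The boundary map ∂_1: C_1 → C_0 maps an edge to its endpoints' difference, ∂[p,q] = q − p. For instance
  ∂[0,2] = [2] − [0].
As a 5×10 matrix over Z this has rank 4, with invariant factors (1,1,1,1).

The boundary map ∂_2: C_2 → C_1 acts by ∂[p,q,r] = [q,r] − [p,r] + [p,q]. For instance
  ∂[0,2,3] = [2,3] − [0,3] + [0,2],
  ∂[1,2,4] = [2,4] − [1,4] + [1,2].
This gives a 10×5 integer matrix of rank 5; reducing to Smith normal form yields diagonal entries (1,1,1,1,1).

From H_k ≅ ker(∂_k) / im(∂_{k+1}) we obtain:

  H_0: rank C_0 − rank ∂_1 = 5 − 4 = 1, and the invariant factors of ∂_1 are all 1, so H_0 ≅ Z.
  H_1: rank ker ∂_1 − rank ∂_2 = (10 − 4) − 5 = 1, and the invariant factors of ∂_2 are all 1, so H_1 ≅ Z.
  H_2: rank ker ∂_2 − rank ∂_3 = (5 − 5) − 0 = 0, and there is no ∂_3, so H_2 ≅ 0.

As a check, the Euler characteristic is 5 − 10 + 5 = 0, which agrees with 1 − 1 + 0 = 0.

H_0 = Z,  H_1 = Z,  H_2 = 0.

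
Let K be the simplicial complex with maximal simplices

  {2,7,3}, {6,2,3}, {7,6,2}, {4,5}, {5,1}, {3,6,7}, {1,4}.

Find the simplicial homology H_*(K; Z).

Order the vertices as 1 < 2 < 3 < 4 < 5 < 6 < 7. Listing each simplex with vertices in this order, K has dimension 2 with simplices:

  0-simplices (7): [1], [2], [3], [4], [5], [6], [7]
  1-simplices (9): [1,4], [1,5], [2,3], [2,6], [2,7], [3,6], [3,7], [4,5], [6,7]
  2-simplices (4): [2,3,6], [2,3,7], [2,6,7], [3,6,7]

so the chain groups are C_0 ≅ Z^7, C_1 ≅ Z^9, C_2 ≅ Z^4.

∂_1: C_1 → C_0 maps an edge to its endpoints' difference, ∂[p,q] = q − p.
As a 7×9 matrix over Z this has rank 5, with invariant factors (1,1,1,1,1).

The boundary map ∂_2: C_2 → C_1 maps a triangle to the signed sum of its edges. For instance
  ∂[2,6,7] = [6,7] − [2,7] + [2,6],
  ∂[2,3,6] = [3,6] − [2,6] + [2,3].
The resulting 9×4 matrix has rank 3, and its Smith normal form has invariant factors (1,1,1).

Now H_k = ker ∂_k / im ∂_{k+1}, so:

  H_0: rank C_0 − rank ∂_1 = 7 − 5 = 2, and the invariant factors of ∂_1 are all 1, so H_0 ≅ Z^2.
  H_1: rank ker ∂_1 − rank ∂_2 = (9 − 5) − 3 = 1, and the invariant factors of ∂_2 are all 1, so H_1 ≅ Z.
  H_2: rank ker ∂_2 − rank ∂_3 = (4 − 3) − 0 = 1, and there is no ∂_3, so H_2 ≅ Z.

H_0 = Z^2,  H_1 = Z,  H_2 = Z.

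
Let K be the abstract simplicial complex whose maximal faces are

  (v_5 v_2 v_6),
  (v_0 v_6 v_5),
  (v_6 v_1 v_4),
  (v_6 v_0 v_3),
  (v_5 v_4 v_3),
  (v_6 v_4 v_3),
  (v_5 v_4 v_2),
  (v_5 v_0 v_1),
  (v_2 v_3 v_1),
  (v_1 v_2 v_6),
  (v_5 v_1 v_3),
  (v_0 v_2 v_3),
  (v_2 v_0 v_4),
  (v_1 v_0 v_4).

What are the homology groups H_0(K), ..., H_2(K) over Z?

H_0 ≅ Z,  H_1 ≅ Z^2,  H_2 ≅ Z.

Fix the vertex order v_0 < v_1 < v_2 < v_3 < v_4 < v_5 < v_6 and write every simplex with vertices in increasing order. Then dim K = 2 and the simplices of K are:

  0-simplices (7): [v_0], [v_1], [v_2], [v_3], [v_4], [v_5], [v_6]
  1-simplices (21): (21 of them)
  2-simplices (14): (14 of them)

so the chain groups are C_0 ≅ Z^7, C_1 ≅ Z^21, C_2 ≅ Z^14.

The boundary map ∂_1: C_1 → C_0 is given by ∂[p,q] = [q] − [p]. For instance
  ∂[v_0,v_4] = [v_4] − [v_0].
As a 7×21 matrix over Z this has rank 6, with invariant factors (1,1,1,1,1,1).

Boundary ∂_2: C_2 → C_1 sends each 2-simplex [p,q,r] to [q,r] − [p,r] + [p,q]. For instance
  ∂[v_2,v_5,v_6] = [v_5,v_6] − [v_2,v_6] + [v_2,v_5],
  ∂[v_1,v_4,v_6] = [v_4,v_6] − [v_1,v_6] + [v_1,v_4].
As a 21×14 matrix over Z this has rank 13, with invariant factors (1,1,1,1,1,1,1,1,1,1,1,1,1).

From H_k ≅ ker(∂_k) / im(∂_{k+1}) we obtain:

  H_0: rank C_0 − rank ∂_1 = 7 − 6 = 1, and the invariant factors of ∂_1 are all 1, so H_0 ≅ Z.
  H_1: rank ker ∂_1 − rank ∂_2 = (21 − 6) − 13 = 2, and the invariant factors of ∂_2 are all 1, so H_1 ≅ Z^2.
  H_2: rank ker ∂_2 − rank ∂_3 = (14 − 13) − 0 = 1, and there is no ∂_3, so H_2 ≅ Z.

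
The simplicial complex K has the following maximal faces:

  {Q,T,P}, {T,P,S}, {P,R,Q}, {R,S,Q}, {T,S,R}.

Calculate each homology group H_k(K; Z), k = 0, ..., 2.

K has 5 vertices, 10 edges, 5 triangles.
rank ∂_0 = 0, rank ∂_1 = 4 ⇒ b_0 = 5 − 0 − 4 = 1; all invariant factors of ∂_1 are 1 so no torsion. So H_0 ≅ Z.
rank ∂_1 = 4, rank ∂_2 = 5 ⇒ b_1 = 10 − 4 − 5 = 1; all invariant factors of ∂_2 are 1 so no torsion. So H_1 ≅ Z.
rank ∂_2 = 5, rank ∂_3 = 0 ⇒ b_2 = 5 − 5 − 0 = 0. So H_2 ≅ 0.

H_0 ≅ Z,  H_1 ≅ Z,  H_2 = 0.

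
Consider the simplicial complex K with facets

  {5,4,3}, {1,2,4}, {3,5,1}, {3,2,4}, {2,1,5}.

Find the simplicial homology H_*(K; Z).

H_0 ≅ Z,  H_1 ≅ Z,  H_2 = 0.

We work with the vertex ordering 1 < 2 < 3 < 4 < 5. The simplices of K, each written with vertices in increasing order, are:

  0-simplices (5): [1], [2], [3], [4], [5]
  1-simplices (10): [1,2], [1,3], [1,4], [1,5], [2,3], [2,4], [2,5], [3,4], [3,5], [4,5]
  2-simplices (5): [1,2,4], [1,2,5], [1,3,5], [2,3,4], [3,4,5]

giving chain groups C_0 ≅ Z^5, C_1 ≅ Z^10, C_2 ≅ Z^5.

Boundary ∂_1: C_1 → C_0 maps an edge to its endpoints' difference, ∂[p,q] = q − p. For instance
  ∂[3,5] = [5] − [3].
The 5×10 boundary matrix has rank 4 and Smith normal form diag(1,1,1,1).

Boundary ∂_2: C_2 → C_1 maps a triangle to the signed sum of its edges. For instance
  ∂[1,2,4] = [2,4] − [1,4] + [1,2],
  ∂[3,4,5] = [4,5] − [3,5] + [3,4].
This gives a 10×5 integer matrix of rank 5; reducing to Smith normal form yields diagonal entries (1,1,1,1,1).

Now H_k = ker ∂_k / im ∂_{k+1}, so:

  H_0: rank C_0 − rank ∂_1 = 5 − 4 = 1, and the invariant factors of ∂_1 are all 1, so H_0 ≅ Z.
  H_1: rank ker ∂_1 − rank ∂_2 = (10 − 4) − 5 = 1, and the invariant factors of ∂_2 are all 1, so H_1 ≅ Z.
  H_2: rank ker ∂_2 − rank ∂_3 = (5 − 5) − 0 = 0, and there is no ∂_3, so H_2 ≅ 0.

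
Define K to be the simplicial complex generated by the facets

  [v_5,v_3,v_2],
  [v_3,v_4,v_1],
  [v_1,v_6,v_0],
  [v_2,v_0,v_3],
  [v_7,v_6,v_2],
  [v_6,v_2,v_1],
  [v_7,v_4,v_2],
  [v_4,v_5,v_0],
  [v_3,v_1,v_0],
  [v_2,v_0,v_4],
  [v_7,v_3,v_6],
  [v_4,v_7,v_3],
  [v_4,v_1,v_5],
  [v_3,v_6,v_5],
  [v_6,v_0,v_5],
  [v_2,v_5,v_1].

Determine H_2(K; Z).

Take the total order v_0 < v_1 < v_2 < v_3 < v_4 < v_5 < v_6 < v_7 on the vertex set. Then K (dimension 2) consists of the simplices:

  0-simplices (8): [v_0], [v_1], [v_2], [v_3], [v_4], [v_5], [v_6], [v_7]
  1-simplices (24): (24 of them)
  2-simplices (16): (16 of them)

so the chain groups are C_0 ≅ Z^8, C_1 ≅ Z^24, C_2 ≅ Z^16.

Boundary ∂_1: C_1 → C_0 maps an edge to its endpoints' difference, ∂[p,q] = q − p. For instance
  ∂[v_0,v_1] = [v_1] − [v_0].
The resulting 8×24 matrix has rank 7, and its Smith normal form has invariant factors (1,1,1,1,1,1,1).

The boundary map ∂_2: C_2 → C_1 acts by ∂[p,q,r] = [q,r] − [p,r] + [p,q]. For instance
  ∂[v_0,v_1,v_6] = [v_1,v_6] − [v_0,v_6] + [v_0,v_1],
  ∂[v_2,v_4,v_7] = [v_4,v_7] − [v_2,v_7] + [v_2,v_4].
This gives a 24×16 integer matrix of rank 15; reducing to Smith normal form yields diagonal entries (1,1,1,1,1,1,1,1,1,1,1,1,1,1,1).

Now H_k = ker ∂_k / im ∂_{k+1}, so:

  H_2: rank ker ∂_2 − rank ∂_3 = (16 − 15) − 0 = 1, and there is no ∂_3, so H_2 ≅ Z.

H_2 ≅ Z.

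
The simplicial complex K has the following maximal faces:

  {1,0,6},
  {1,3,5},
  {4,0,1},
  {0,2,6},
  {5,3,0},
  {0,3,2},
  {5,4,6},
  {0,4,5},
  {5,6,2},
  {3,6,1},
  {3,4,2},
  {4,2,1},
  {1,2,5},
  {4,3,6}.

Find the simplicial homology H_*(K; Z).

H_0 = Z,  H_1 = Z^2,  H_2 = Z.

K has 7 vertices, 21 edges, 14 triangles.
rank ∂_0 = 0, rank ∂_1 = 6 ⇒ b_0 = 7 − 0 − 6 = 1; all invariant factors of ∂_1 are 1 so no torsion. So H_0 ≅ Z.
rank ∂_1 = 6, rank ∂_2 = 13 ⇒ b_1 = 21 − 6 − 13 = 2; all invariant factors of ∂_2 are 1 so no torsion. So H_1 ≅ Z^2.
rank ∂_2 = 13, rank ∂_3 = 0 ⇒ b_2 = 14 − 13 − 0 = 1. So H_2 ≅ Z.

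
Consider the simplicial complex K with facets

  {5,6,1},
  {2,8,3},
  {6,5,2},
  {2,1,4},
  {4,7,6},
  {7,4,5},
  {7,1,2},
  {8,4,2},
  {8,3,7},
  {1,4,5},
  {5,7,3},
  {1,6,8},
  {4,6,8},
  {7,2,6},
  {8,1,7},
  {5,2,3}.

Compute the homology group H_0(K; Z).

Take the total order 1 < 2 < 3 < 4 < 5 < 6 < 7 < 8 on the vertex set. Then K (dimension 2) consists of the simplices:

  0-simplices (8): [1], [2], [3], [4], [5], [6], [7], [8]
  1-simplices (24): (24 of them)
  2-simplices (16): [1,2,4], [1,2,7], [1,4,5], [1,5,6], [1,6,8], [1,7,8], [2,3,5], [2,3,8], [2,4,8], [2,5,6], [2,6,7], [3,5,7], [3,7,8], [4,5,7], [4,6,7], [4,6,8]

giving chain groups C_0 ≅ Z^8, C_1 ≅ Z^24, C_2 ≅ Z^16.

Boundary ∂_1: C_1 → C_0 is given by ∂[p,q] = [q] − [p].
As a 8×24 matrix over Z this has rank 7, with invariant factors (1,1,1,1,1,1,1).

Boundary ∂_2: C_2 → C_1 maps a triangle to the signed sum of its edges. For instance
  ∂[1,2,4] = [2,4] − [1,4] + [1,2],
  ∂[2,5,6] = [5,6] − [2,6] + [2,5].
The resulting 24×16 matrix has rank 15, and its Smith normal form has invariant factors (1,1,1,1,1,1,1,1,1,1,1,1,1,1,1).

Computing H_k = (kernel of ∂_k) / (image of ∂_{k+1}):

  H_0: rank C_0 − rank ∂_1 = 8 − 7 = 1, and the invariant factors of ∂_1 are all 1, so H_0 = Z.

H_0 = Z.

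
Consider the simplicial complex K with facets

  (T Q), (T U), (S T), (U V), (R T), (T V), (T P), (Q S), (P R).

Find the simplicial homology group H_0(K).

H_0 ≅ Z.

Take the total order P < Q < R < S < T < U < V on the vertex set. Then K (dimension 1) consists of the simplices:

  0-simplices (7): P, Q, R, S, T, U, V
  1-simplices (9): PR, PT, QS, QT, RT, ST, TU, TV, UV

Hence C_0 ≅ Z^7, C_1 ≅ Z^9.

∂_1: C_1 → C_0 maps an edge to its endpoints' difference, ∂[p,q] = q − p.
The 7×9 boundary matrix has rank 6 and Smith normal form diag(1,1,1,1,1,1).

Computing H_k = (kernel of ∂_k) / (image of ∂_{k+1}):

  H_0: rank C_0 − rank ∂_1 = 7 − 6 = 1, and the invariant factors of ∂_1 are all 1, so H_0 ≅ Z.

(K is a triangulation of a wedge of 3 circles.)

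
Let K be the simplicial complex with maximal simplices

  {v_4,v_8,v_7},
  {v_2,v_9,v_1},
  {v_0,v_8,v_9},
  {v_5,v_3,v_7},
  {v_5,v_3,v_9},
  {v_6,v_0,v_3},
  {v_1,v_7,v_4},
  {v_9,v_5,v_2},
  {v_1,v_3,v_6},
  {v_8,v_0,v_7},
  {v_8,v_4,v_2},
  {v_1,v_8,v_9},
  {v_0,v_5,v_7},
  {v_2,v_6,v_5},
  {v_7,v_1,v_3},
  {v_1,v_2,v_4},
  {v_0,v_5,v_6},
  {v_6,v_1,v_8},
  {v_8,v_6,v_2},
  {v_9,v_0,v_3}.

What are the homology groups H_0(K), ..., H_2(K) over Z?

H_0 ≅ Z,  H_1 ≅ Z ⊕ Z_2,  H_2 = 0.

We work with the vertex ordering v_0 < v_1 < v_2 < v_3 < v_4 < v_5 < v_6 < v_7 < v_8 < v_9. The simplices of K, each written with vertices in increasing order, are:

  0-simplices (10): [v_0], [v_1], [v_2], [v_3], [v_4], [v_5], [v_6], [v_7], [v_8], [v_9]
  1-simplices (30): (30 of them)
  2-simplices (20): (20 of them)

Hence C_0 ≅ Z^10, C_1 ≅ Z^30, C_2 ≅ Z^20.

∂_1: C_1 → C_0 is given by ∂[p,q] = [q] − [p]. For instance
  ∂[v_8,v_9] = [v_9] − [v_8].
The 10×30 boundary matrix has rank 9 and Smith normal form diag(1,1,1,1,1,1,1,1,1).

Boundary ∂_2: C_2 → C_1 acts by ∂[p,q,r] = [q,r] − [p,r] + [p,q]. For instance
  ∂[v_2,v_5,v_6] = [v_5,v_6] − [v_2,v_6] + [v_2,v_5],
  ∂[v_1,v_8,v_9] = [v_8,v_9] − [v_1,v_9] + [v_1,v_8].
As a 30×20 matrix over Z this has rank 20, with invariant factors (1,1,1,1,1,1,1,1,1,1,1,1,1,1,1,1,1,1,1,2).

Computing H_k = (kernel of ∂_k) / (image of ∂_{k+1}):

  H_0: rank C_0 − rank ∂_1 = 10 − 9 = 1, and the invariant factors of ∂_1 are all 1, so H_0 = Z.
  H_1: rank ker ∂_1 − rank ∂_2 = (30 − 9) − 20 = 1, and ∂_2 has invariant factor 2 > 1, so H_1 = Z ⊕ Z_2.
  H_2: rank ker ∂_2 − rank ∂_3 = (20 − 20) − 0 = 0, and there is no ∂_3, so H_2 = 0.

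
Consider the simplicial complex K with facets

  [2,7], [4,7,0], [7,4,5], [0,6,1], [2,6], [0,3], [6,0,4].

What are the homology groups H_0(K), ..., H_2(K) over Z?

H_0 ≅ Z,  H_1 ≅ Z,  H_2 = 0.

Fix the vertex order 0 < 1 < 2 < 3 < 4 < 5 < 6 < 7 and write every simplex with vertices in increasing order. Then dim K = 2 and the simplices of K are:

  0-simplices (8): [0], [1], [2], [3], [4], [5], [6], [7]
  1-simplices (12): [0,1], [0,3], [0,4], [0,6], [0,7], [1,6], [2,6], [2,7], [4,5], [4,6], [4,7], [5,7]
  2-simplices (4): [0,1,6], [0,4,6], [0,4,7], [4,5,7]

so the chain groups are C_0 ≅ Z^8, C_1 ≅ Z^12, C_2 ≅ Z^4.

∂_1: C_1 → C_0 sends each edge [p,q] (with p < q) to q − p.
The 8×12 boundary matrix has rank 7 and Smith normal form diag(1,1,1,1,1,1,1).

The boundary map ∂_2: C_2 → C_1 sends each 2-simplex [p,q,r] to [q,r] − [p,r] + [p,q]. For instance
  ∂[0,4,7] = [4,7] − [0,7] + [0,4],
  ∂[0,1,6] = [1,6] − [0,6] + [0,1].
This gives a 12×4 integer matrix of rank 4; reducing to Smith normal form yields diagonal entries (1,1,1,1).

Now H_k = ker ∂_k / im ∂_{k+1}, so:

  H_0: rank C_0 − rank ∂_1 = 8 − 7 = 1, and the invariant factors of ∂_1 are all 1, so H_0 ≅ Z.
  H_1: rank ker ∂_1 − rank ∂_2 = (12 − 7) − 4 = 1, and the invariant factors of ∂_2 are all 1, so H_1 ≅ Z.
  H_2: rank ker ∂_2 − rank ∂_3 = (4 − 4) − 0 = 0, and there is no ∂_3, so H_2 ≅ 0.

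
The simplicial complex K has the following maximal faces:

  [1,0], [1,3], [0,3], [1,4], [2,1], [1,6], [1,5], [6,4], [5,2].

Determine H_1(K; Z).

H_1 = Z^3.

Take the total order 0 < 1 < 2 < 3 < 4 < 5 < 6 on the vertex set. Then K (dimension 1) consists of the simplices:

  0-simplices (7): [0], [1], [2], [3], [4], [5], [6]
  1-simplices (9): [0,1], [0,3], [1,2], [1,3], [1,4], [1,5], [1,6], [2,5], [4,6]

giving chain groups C_0 ≅ Z^7, C_1 ≅ Z^9.

The boundary map ∂_1: C_1 → C_0 sends each edge [p,q] (with p < q) to q − p. For instance
  ∂[0,3] = [3] − [0].
The 7×9 boundary matrix has rank 6 and Smith normal form diag(1,1,1,1,1,1).

Reading off H_k = ker ∂_k / im ∂_{k+1}:

  H_1: rank ker ∂_1 − rank ∂_2 = (9 − 6) − 0 = 3, and there is no ∂_2, so H_1 ≅ Z^3.

(K is a triangulation of a wedge of 3 circles.)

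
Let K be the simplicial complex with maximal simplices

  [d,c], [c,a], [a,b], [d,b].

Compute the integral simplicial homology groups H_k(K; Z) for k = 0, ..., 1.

K has 4 vertices, 4 edges.
rank ∂_0 = 0, rank ∂_1 = 3 ⇒ b_0 = 4 − 0 − 3 = 1; all invariant factors of ∂_1 are 1 so no torsion. So H_0 = Z.
rank ∂_1 = 3, rank ∂_2 = 0 ⇒ b_1 = 4 − 3 − 0 = 1. So H_1 = Z.

H_0 ≅ Z,  H_1 ≅ Z.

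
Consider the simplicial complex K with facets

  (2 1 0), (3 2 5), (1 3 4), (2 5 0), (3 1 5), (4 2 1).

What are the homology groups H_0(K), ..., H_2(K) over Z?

Take the total order 0 < 1 < 2 < 3 < 4 < 5 on the vertex set. Then K (dimension 2) consists of the simplices:

  0-simplices (6): [0], [1], [2], [3], [4], [5]
  1-simplices (12): [0,1], [0,2], [0,5], [1,2], [1,3], [1,4], [1,5], [2,3], [2,4], [2,5], [3,4], [3,5]
  2-simplices (6): [0,1,2], [0,2,5], [1,2,4], [1,3,4], [1,3,5], [2,3,5]

giving chain groups C_0 ≅ Z^6, C_1 ≅ Z^12, C_2 ≅ Z^6.

The boundary map ∂_1: C_1 → C_0 sends each edge [p,q] (with p < q) to q − p. For instance
  ∂[1,5] = [5] − [1].
This gives a 6×12 integer matrix of rank 5; reducing to Smith normal form yields diagonal entries (1,1,1,1,1).

∂_2: C_2 → C_1 sends each 2-simplex [p,q,r] to [q,r] − [p,r] + [p,q]. For instance
  ∂[0,2,5] = [2,5] − [0,5] + [0,2],
  ∂[1,3,5] = [3,5] − [1,5] + [1,3].
This gives a 12×6 integer matrix of rank 6; reducing to Smith normal form yields diagonal entries (1,1,1,1,1,1).

Now H_k = ker ∂_k / im ∂_{k+1}, so:

  H_0: rank C_0 − rank ∂_1 = 6 − 5 = 1, and the invariant factors of ∂_1 are all 1, so H_0 = Z.
  H_1: rank ker ∂_1 − rank ∂_2 = (12 − 5) − 6 = 1, and the invariant factors of ∂_2 are all 1, so H_1 = Z.
  H_2: rank ker ∂_2 − rank ∂_3 = (6 − 6) − 0 = 0, and there is no ∂_3, so H_2 = 0.

(K is a triangulation of the cylinder S^1 x I.)

H_0 ≅ Z,  H_1 ≅ Z,  H_2 = 0.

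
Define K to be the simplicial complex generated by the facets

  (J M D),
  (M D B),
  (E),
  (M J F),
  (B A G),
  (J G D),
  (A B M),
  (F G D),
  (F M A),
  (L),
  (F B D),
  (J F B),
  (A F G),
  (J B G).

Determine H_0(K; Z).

Order the vertices as A < B < D < E < F < G < J < L < M. Listing each simplex with vertices in this order, K has dimension 2 with simplices:

  0-simplices (9): A, B, D, E, F, G, J, L, M
  1-simplices (18): AB, AF, AG, AM, BD, BF, BG, BJ, BM, DF, DG, DJ, DM, FG, FJ, FM, GJ, JM
  2-simplices (12): ABG, ABM, AFG, AFM, BDF, BDM, BFJ, BGJ, DFG, DGJ, DJM, FJM

Hence C_0 ≅ Z^9, C_1 ≅ Z^18, C_2 ≅ Z^12.

The boundary map ∂_1: C_1 → C_0 sends each edge [p,q] (with p < q) to q − p. For instance
  ∂DJ = J − D.
The 9×18 boundary matrix has rank 6 and Smith normal form diag(1,1,1,1,1,1).

Boundary ∂_2: C_2 → C_1 maps a triangle to the signed sum of its edges. For instance
  ∂ABM = BM − AM + AB,
  ∂ABG = BG − AG + AB.
This gives a 18×12 integer matrix of rank 12; reducing to Smith normal form yields diagonal entries (1,1,1,1,1,1,1,1,1,1,1,2).

From H_k ≅ ker(∂_k) / im(∂_{k+1}) we obtain:

  H_0: rank C_0 − rank ∂_1 = 9 − 6 = 3, and the invariant factors of ∂_1 are all 1, so H_0 ≅ Z^3.

(K is a triangulation of the disjoint union of a set of 2 points and the real projective plane RP^2.)

H_0 ≅ Z^3.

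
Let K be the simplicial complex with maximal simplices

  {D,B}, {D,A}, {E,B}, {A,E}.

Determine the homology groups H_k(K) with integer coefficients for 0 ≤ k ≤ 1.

Fix the vertex order A < B < D < E and write every simplex with vertices in increasing order. Then dim K = 1 and the simplices of K are:

  0-simplices (4): A, B, D, E
  1-simplices (4): AD, AE, BD, BE

Hence C_0 ≅ Z^4, C_1 ≅ Z^4.

The boundary map ∂_1: C_1 → C_0 is given by ∂[p,q] = [q] − [p].
As a 4×4 matrix over Z this has rank 3, with invariant factors (1,1,1).

Computing H_k = (kernel of ∂_k) / (image of ∂_{k+1}):

  H_0: rank C_0 − rank ∂_1 = 4 − 3 = 1, and the invariant factors of ∂_1 are all 1, so H_0 = Z.
  H_1: rank ker ∂_1 − rank ∂_2 = (4 − 3) − 0 = 1, and there is no ∂_2, so H_1 = Z.

H_0 ≅ Z,  H_1 ≅ Z.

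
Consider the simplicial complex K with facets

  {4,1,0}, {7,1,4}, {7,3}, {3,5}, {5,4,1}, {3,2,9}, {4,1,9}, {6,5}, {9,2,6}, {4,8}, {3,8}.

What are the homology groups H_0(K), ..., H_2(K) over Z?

We work with the vertex ordering 0 < 1 < 2 < 3 < 4 < 5 < 6 < 7 < 8 < 9. The simplices of K, each written with vertices in increasing order, are:

  0-simplices (10): [0], [1], [2], [3], [4], [5], [6], [7], [8], [9]
  1-simplices (19): [0,1], [0,4], [1,4], [1,5], [1,7], [1,9], [2,3], [2,6], [2,9], [3,5], [3,7], [3,8], [3,9], [4,5], [4,7], [4,8], [4,9], [5,6], [6,9]
  2-simplices (6): [0,1,4], [1,4,5], [1,4,7], [1,4,9], [2,3,9], [2,6,9]

so the chain groups are C_0 ≅ Z^10, C_1 ≅ Z^19, C_2 ≅ Z^6.

∂_1: C_1 → C_0 is given by ∂[p,q] = [q] − [p].
The 10×19 boundary matrix has rank 9 and Smith normal form diag(1,1,1,1,1,1,1,1,1).

Boundary ∂_2: C_2 → C_1 acts by ∂[p,q,r] = [q,r] − [p,r] + [p,q]. For instance
  ∂[1,4,7] = [4,7] − [1,7] + [1,4],
  ∂[0,1,4] = [1,4] − [0,4] + [0,1].
The resulting 19×6 matrix has rank 6, and its Smith normal form has invariant factors (1,1,1,1,1,1).

Computing H_k = (kernel of ∂_k) / (image of ∂_{k+1}):

  H_0: rank C_0 − rank ∂_1 = 10 − 9 = 1, and the invariant factors of ∂_1 are all 1, so H_0 ≅ Z.
  H_1: rank ker ∂_1 − rank ∂_2 = (19 − 9) − 6 = 4, and the invariant factors of ∂_2 are all 1, so H_1 ≅ Z^4.
  H_2: rank ker ∂_2 − rank ∂_3 = (6 − 6) − 0 = 0, and there is no ∂_3, so H_2 ≅ 0.

H_0 = Z,  H_1 = Z^4,  H_2 = 0.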